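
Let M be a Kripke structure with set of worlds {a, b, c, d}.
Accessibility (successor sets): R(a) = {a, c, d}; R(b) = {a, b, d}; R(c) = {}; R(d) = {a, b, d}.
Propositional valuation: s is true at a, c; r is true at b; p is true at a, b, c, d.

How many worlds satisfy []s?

1

Let φ = []s. Evaluate φ at each world:
  a (successors {a, c, d}): φ is false.
  b (successors {a, b, d}): φ is false.
  c (successors ∅): φ is true.
  d (successors {a, b, d}): φ is false.
For instance, at b:
  At b: []s requires s at every successor {a, b, d}.
    s fails at b, so []s is false at b.
Satisfying worlds: {c}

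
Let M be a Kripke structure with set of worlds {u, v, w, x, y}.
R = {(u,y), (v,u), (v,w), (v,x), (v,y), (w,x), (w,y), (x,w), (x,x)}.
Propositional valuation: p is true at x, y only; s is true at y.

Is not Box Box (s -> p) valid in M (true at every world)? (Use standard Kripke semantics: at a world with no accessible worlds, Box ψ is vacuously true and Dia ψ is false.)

Let φ = not Box Box (s -> p). Evaluate φ at each world:
  u (successors {y}): φ is false.
  v (successors {u, w, x, y}): φ is false.
  w (successors {x, y}): φ is false.
  x (successors {w, x}): φ is false.
  y (successors ∅): φ is false.
Detail at u (counterexample):
  At u: Box Box (s -> p) is true, so not Box Box (s -> p) is false.
    At u: Box Box (s -> p) requires Box (s -> p) at every successor {y}.
      At y: Box (s -> p) is true.
    So Box Box (s -> p) is true at u.

No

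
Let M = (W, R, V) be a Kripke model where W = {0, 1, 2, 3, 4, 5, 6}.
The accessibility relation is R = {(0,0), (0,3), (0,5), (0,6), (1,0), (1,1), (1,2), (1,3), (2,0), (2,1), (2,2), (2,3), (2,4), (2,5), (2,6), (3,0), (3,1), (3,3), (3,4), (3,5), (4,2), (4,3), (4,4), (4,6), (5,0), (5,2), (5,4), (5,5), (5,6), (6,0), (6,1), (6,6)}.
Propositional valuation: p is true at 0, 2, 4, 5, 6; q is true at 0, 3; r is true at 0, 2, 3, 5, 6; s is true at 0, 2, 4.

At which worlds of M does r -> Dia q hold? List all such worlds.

0, 1, 2, 3, 4, 5, 6

Recall that Dia ψ holds at a world iff ψ holds at some accessible world.
Let φ = r -> Dia q. Evaluate φ at each world:
  0 (successors {0, 3, 5, 6}): φ is true.
  1 (successors {0, 1, 2, 3}): φ is true.
  2 (successors {0, 1, 2, 3, 4, 5, 6}): φ is true.
  3 (successors {0, 1, 3, 4, 5}): φ is true.
  4 (successors {2, 3, 4, 6}): φ is true.
  5 (successors {0, 2, 4, 5, 6}): φ is true.
  6 (successors {0, 1, 6}): φ is true.
For instance, at 1:
  At 1: r is false, Dia q is true, so r -> Dia q is true.
    At 1: Dia q requires q at some successor in {0, 1, 2, 3}.
      q holds at 0, so Dia q is true at 1.
Satisfying worlds: {0, 1, 2, 3, 4, 5, 6}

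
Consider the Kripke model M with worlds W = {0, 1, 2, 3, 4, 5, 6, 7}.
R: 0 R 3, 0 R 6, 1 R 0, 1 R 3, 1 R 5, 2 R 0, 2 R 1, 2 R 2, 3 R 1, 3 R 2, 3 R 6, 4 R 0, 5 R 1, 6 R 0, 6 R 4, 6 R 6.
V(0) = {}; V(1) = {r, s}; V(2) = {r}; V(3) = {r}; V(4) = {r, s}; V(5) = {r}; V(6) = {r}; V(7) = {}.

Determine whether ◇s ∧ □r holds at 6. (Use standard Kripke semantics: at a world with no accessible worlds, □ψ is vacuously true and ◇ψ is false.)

Recall that □ψ holds at a world iff ψ holds at every accessible world, and ◇ψ holds iff ψ holds at some accessible world.
At 6: ◇s is true, □r is false, so ◇s ∧ □r is false.
  At 6: ◇s requires s at some successor in {0, 4, 6}.
    s holds at 4, so ◇s is true at 6.
  At 6: □r requires r at every successor {0, 4, 6}.
    r fails at 0, so □r is false at 6.

No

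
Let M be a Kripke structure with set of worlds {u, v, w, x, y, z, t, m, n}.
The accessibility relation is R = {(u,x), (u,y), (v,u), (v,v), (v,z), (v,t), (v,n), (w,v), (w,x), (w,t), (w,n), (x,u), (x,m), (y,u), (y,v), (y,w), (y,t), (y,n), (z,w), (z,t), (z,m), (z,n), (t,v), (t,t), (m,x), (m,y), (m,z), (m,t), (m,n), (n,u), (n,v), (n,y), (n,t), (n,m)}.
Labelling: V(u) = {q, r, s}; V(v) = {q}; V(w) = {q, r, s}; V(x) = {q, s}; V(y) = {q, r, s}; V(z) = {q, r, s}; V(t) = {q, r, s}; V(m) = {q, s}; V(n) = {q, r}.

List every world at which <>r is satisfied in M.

Recall that <>ψ holds at a world iff ψ holds at some accessible world.
Let φ = <>r. Evaluate φ at each world:
  u (successors {x, y}): φ is true.
  v (successors {u, v, z, t, n}): φ is true.
  w (successors {v, x, t, n}): φ is true.
  x (successors {u, m}): φ is true.
  y (successors {u, v, w, t, n}): φ is true.
  z (successors {w, t, m, n}): φ is true.
  t (successors {v, t}): φ is true.
  m (successors {x, y, z, t, n}): φ is true.
  n (successors {u, v, y, t, m}): φ is true.
For instance, at w:
  At w: <>r requires r at some successor in {v, x, t, n}.
    r holds at t, so <>r is true at w.
Satisfying worlds: {u, v, w, x, y, z, t, m, n}

u, v, w, x, y, z, t, m, n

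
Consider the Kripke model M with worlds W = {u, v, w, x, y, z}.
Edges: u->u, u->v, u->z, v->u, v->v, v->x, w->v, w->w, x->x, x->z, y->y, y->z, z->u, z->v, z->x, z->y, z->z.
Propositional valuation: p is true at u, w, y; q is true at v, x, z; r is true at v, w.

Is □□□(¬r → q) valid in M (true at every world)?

No

Let φ = □□□(¬r → q). Evaluate φ at each world:
  u (successors {u, v, z}): φ is false.
  v (successors {u, v, x}): φ is false.
  w (successors {v, w}): φ is false.
  x (successors {x, z}): φ is false.
  y (successors {y, z}): φ is false.
  z (successors {u, v, x, y, z}): φ is false.
Detail at u (counterexample):
  At u: □□□(¬r → q) requires □□(¬r → q) at every successor {u, v, z}.
    □□(¬r → q) fails at u, so □□□(¬r → q) is false at u.
      At u: □□(¬r → q) requires □(¬r → q) at every successor {u, v, z}.
        □(¬r → q) fails at u, so □□(¬r → q) is false at u.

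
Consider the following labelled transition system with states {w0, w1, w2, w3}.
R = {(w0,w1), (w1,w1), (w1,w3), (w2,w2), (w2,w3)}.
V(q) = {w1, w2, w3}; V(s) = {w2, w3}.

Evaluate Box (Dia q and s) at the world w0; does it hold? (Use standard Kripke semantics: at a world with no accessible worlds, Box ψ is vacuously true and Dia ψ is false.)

At w0: Box (Dia q and s) requires Dia q and s at every successor {w1}.
  Dia q and s fails at w1, so Box (Dia q and s) is false at w0.
    At w1: Dia q is true, s is false, so Dia q and s is false.
      At w1: Dia q requires q at some successor in {w1, w3}.
        q holds at w1, so Dia q is true at w1.

No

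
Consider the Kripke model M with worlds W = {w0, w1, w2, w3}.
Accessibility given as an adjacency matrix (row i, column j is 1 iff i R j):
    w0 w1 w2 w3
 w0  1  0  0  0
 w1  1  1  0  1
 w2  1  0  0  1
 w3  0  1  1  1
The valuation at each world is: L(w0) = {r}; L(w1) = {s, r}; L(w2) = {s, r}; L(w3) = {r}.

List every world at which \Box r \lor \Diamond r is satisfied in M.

Recall that \Box ψ holds at a world iff ψ holds at every accessible world, and \Diamond ψ holds iff ψ holds at some accessible world.
Let φ = \Box r \lor \Diamond r. Evaluate φ at each world:
  w0 (successors {w0}): φ is true.
  w1 (successors {w0, w1, w3}): φ is true.
  w2 (successors {w0, w3}): φ is true.
  w3 (successors {w1, w2, w3}): φ is true.
For instance, at w3:
  At w3: \Box r is true, \Diamond r is true, so \Box r \lor \Diamond r is true.
    At w3: \Box r requires r at every successor {w1, w2, w3}.
      At w1: r is true.
      At w2: r is true.
      At w3: r is true.
    So \Box r is true at w3.
    At w3: \Diamond r requires r at some successor in {w1, w2, w3}.
      r holds at w1, so \Diamond r is true at w3.
Satisfying worlds: {w0, w1, w2, w3}

w0, w1, w2, w3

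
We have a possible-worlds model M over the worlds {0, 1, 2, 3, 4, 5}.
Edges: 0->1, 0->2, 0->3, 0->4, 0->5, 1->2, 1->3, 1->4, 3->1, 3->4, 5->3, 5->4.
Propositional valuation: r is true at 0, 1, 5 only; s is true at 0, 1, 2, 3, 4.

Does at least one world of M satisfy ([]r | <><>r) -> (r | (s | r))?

Let φ = ([]r | <><>r) -> (r | (s | r)). Evaluate φ at each world:
  0 (successors {1, 2, 3, 4, 5}): φ is true.
  1 (successors {2, 3, 4}): φ is true.
  2 (successors ∅): φ is true.
  3 (successors {1, 4}): φ is true.
  4 (successors ∅): φ is true.
  5 (successors {3, 4}): φ is true.
Detail at 0 (witness):
  At 0: []r | <><>r is true, r | (s | r) is true, so ([]r | <><>r) -> (r | (s | r)) is true.
    At 0: []r is false, <><>r is true, so []r | <><>r is true.
      At 0: []r requires r at every successor {1, 2, 3, 4, 5}.
        r fails at 2, so []r is false at 0.
      At 0: <><>r requires <>r at some successor in {1, 2, 3, 4, 5}.
        <>r holds at 3, so <><>r is true at 0.

Yes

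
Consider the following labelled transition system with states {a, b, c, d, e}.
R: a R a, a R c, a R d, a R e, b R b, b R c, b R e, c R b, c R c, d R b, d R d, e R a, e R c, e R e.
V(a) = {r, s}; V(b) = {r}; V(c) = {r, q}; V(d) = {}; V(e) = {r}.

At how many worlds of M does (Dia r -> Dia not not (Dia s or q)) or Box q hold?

Recall that Box ψ holds at a world iff ψ holds at every accessible world, and Dia ψ holds iff ψ holds at some accessible world.
Let φ = (Dia r -> Dia not not (Dia s or q)) or Box q. Evaluate φ at each world:
  a (successors {a, c, d, e}): φ is true.
  b (successors {b, c, e}): φ is true.
  c (successors {b, c}): φ is true.
  d (successors {b, d}): φ is false.
  e (successors {a, c, e}): φ is true.
For instance, at b:
  At b: Dia r -> Dia not not (Dia s or q) is true, Box q is false, so (Dia r -> Dia not not (Dia s or q)) or Box q is true.
    At b: Dia r is true, Dia not not (Dia s or q) is true, so Dia r -> Dia not not (Dia s or q) is true.
      At b: Dia r requires r at some successor in {b, c, e}.
        r holds at b, so Dia r is true at b.
      At b: Dia not not (Dia s or q) requires not not (Dia s or q) at some successor in {b, c, e}.
        not not (Dia s or q) holds at c, so Dia not not (Dia s or q) is true at b.
    At b: Box q requires q at every successor {b, c, e}.
      q fails at b, so Box q is false at b.
Satisfying worlds: {a, b, c, e}

4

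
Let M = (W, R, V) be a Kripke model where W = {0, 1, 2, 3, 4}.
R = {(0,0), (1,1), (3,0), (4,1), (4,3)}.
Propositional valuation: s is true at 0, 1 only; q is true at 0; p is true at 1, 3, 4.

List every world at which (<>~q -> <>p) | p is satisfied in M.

Recall that <>ψ holds at a world iff ψ holds at some accessible world.
Let φ = (<>~q -> <>p) | p. Evaluate φ at each world:
  0 (successors {0}): φ is true.
  1 (successors {1}): φ is true.
  2 (successors ∅): φ is true.
  3 (successors {0}): φ is true.
  4 (successors {1, 3}): φ is true.
For instance, at 4:
  At 4: <>~q -> <>p is true, p is true, so (<>~q -> <>p) | p is true.
    At 4: <>~q is true, <>p is true, so <>~q -> <>p is true.
      At 4: <>~q requires ~q at some successor in {1, 3}.
        ~q holds at 1, so <>~q is true at 4.
      At 4: <>p requires p at some successor in {1, 3}.
        p holds at 1, so <>p is true at 4.
Satisfying worlds: {0, 1, 2, 3, 4}

0, 1, 2, 3, 4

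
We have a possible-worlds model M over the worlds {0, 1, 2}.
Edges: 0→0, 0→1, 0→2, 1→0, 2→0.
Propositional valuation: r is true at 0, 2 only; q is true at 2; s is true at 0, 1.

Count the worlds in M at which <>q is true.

1

Let φ = <>q. Evaluate φ at each world:
  0 (successors {0, 1, 2}): φ is true.
  1 (successors {0}): φ is false.
  2 (successors {0}): φ is false.
For instance, at 0:
  At 0: <>q requires q at some successor in {0, 1, 2}.
    q holds at 2, so <>q is true at 0.
Satisfying worlds: {0}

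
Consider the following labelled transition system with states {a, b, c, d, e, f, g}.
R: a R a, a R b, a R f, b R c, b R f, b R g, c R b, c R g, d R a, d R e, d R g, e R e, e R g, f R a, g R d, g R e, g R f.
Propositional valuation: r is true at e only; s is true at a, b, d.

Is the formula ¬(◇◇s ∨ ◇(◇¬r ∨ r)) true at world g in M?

No

At g: ◇◇s ∨ ◇(◇¬r ∨ r) is true, so ¬(◇◇s ∨ ◇(◇¬r ∨ r)) is false.
  At g: ◇◇s is true, ◇(◇¬r ∨ r) is true, so ◇◇s ∨ ◇(◇¬r ∨ r) is true.
    At g: ◇◇s requires ◇s at some successor in {d, e, f}.
      ◇s holds at d, so ◇◇s is true at g.
    At g: ◇(◇¬r ∨ r) requires ◇¬r ∨ r at some successor in {d, e, f}.
      ◇¬r ∨ r holds at d, so ◇(◇¬r ∨ r) is true at g.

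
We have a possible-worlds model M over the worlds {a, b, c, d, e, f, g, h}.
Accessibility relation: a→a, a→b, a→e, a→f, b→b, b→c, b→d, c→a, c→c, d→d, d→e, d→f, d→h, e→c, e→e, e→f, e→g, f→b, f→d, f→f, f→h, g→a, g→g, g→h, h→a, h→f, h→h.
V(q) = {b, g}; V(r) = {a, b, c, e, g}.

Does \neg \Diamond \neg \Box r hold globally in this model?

No

Let φ = \neg \Diamond \neg \Box r. Evaluate φ at each world:
  a (successors {a, b, e, f}): φ is false.
  b (successors {b, c, d}): φ is false.
  c (successors {a, c}): φ is false.
  d (successors {d, e, f, h}): φ is false.
  e (successors {c, e, f, g}): φ is false.
  f (successors {b, d, f, h}): φ is false.
  g (successors {a, g, h}): φ is false.
  h (successors {a, f, h}): φ is false.
Detail at a (counterexample):
  At a: \Diamond \neg \Box r is true, so \neg \Diamond \neg \Box r is false.
    At a: \Diamond \neg \Box r requires \neg \Box r at some successor in {a, b, e, f}.
      \neg \Box r holds at a, so \Diamond \neg \Box r is true at a.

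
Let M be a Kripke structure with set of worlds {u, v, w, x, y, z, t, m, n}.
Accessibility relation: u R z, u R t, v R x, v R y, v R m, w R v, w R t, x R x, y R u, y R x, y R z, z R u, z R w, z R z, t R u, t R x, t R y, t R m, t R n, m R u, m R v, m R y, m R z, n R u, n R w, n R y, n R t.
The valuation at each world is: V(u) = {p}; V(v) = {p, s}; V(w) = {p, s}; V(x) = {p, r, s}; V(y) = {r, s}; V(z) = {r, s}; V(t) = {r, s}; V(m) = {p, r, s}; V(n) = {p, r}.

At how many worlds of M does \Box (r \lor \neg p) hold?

3

Recall that \Box ψ holds at a world iff ψ holds at every accessible world, and \Diamond ψ holds iff ψ holds at some accessible world.
Let φ = \Box (r \lor \neg p). Evaluate φ at each world:
  u (successors {z, t}): φ is true.
  v (successors {x, y, m}): φ is true.
  w (successors {v, t}): φ is false.
  x (successors {x}): φ is true.
  y (successors {u, x, z}): φ is false.
  z (successors {u, w, z}): φ is false.
  t (successors {u, x, y, m, n}): φ is false.
  m (successors {u, v, y, z}): φ is false.
  n (successors {u, w, y, t}): φ is false.
For instance, at z:
  At z: \Box (r \lor \neg p) requires r \lor \neg p at every successor {u, w, z}.
    r \lor \neg p fails at u, so \Box (r \lor \neg p) is false at z.
Satisfying worlds: {u, v, x}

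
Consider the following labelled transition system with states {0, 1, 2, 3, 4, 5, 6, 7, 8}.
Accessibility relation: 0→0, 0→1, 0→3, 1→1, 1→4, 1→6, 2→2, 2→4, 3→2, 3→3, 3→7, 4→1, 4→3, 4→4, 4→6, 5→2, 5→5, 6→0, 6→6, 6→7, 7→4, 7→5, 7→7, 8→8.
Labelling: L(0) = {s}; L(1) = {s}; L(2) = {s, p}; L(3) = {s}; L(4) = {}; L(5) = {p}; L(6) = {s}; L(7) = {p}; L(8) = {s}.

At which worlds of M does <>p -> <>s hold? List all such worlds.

0, 1, 2, 3, 4, 5, 6, 8

Let φ = <>p -> <>s. Evaluate φ at each world:
  0 (successors {0, 1, 3}): φ is true.
  1 (successors {1, 4, 6}): φ is true.
  2 (successors {2, 4}): φ is true.
  3 (successors {2, 3, 7}): φ is true.
  4 (successors {1, 3, 4, 6}): φ is true.
  5 (successors {2, 5}): φ is true.
  6 (successors {0, 6, 7}): φ is true.
  7 (successors {4, 5, 7}): φ is false.
  8 (successors {8}): φ is true.
For instance, at 4:
  At 4: <>p is false, <>s is true, so <>p -> <>s is true.
    At 4: <>p requires p at some successor in {1, 3, 4, 6}.
      At 1: p is false.
      At 3: p is false.
      At 4: p is false.
      At 6: p is false.
    So <>p is false at 4.
    At 4: <>s requires s at some successor in {1, 3, 4, 6}.
      s holds at 1, so <>s is true at 4.
Satisfying worlds: {0, 1, 2, 3, 4, 5, 6, 8}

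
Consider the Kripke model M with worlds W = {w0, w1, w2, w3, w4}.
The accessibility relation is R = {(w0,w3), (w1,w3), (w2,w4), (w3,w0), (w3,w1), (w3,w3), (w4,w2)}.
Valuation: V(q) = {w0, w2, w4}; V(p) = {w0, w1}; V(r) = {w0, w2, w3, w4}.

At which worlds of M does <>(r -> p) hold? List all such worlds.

w3

Recall that <>ψ holds at a world iff ψ holds at some accessible world.
Let φ = <>(r -> p). Evaluate φ at each world:
  w0 (successors {w3}): φ is false.
  w1 (successors {w3}): φ is false.
  w2 (successors {w4}): φ is false.
  w3 (successors {w0, w1, w3}): φ is true.
  w4 (successors {w2}): φ is false.
For instance, at w1:
  At w1: <>(r -> p) requires r -> p at some successor in {w3}.
    At w3: r -> p is false.
  So <>(r -> p) is false at w1.
Satisfying worlds: {w3}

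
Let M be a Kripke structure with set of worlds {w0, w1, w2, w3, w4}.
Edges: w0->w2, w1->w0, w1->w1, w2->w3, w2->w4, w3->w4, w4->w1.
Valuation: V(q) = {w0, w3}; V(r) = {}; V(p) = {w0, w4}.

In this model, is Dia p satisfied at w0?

No

At w0: Dia p requires p at some successor in {w2}.
  At w2: p is false.
So Dia p is false at w0.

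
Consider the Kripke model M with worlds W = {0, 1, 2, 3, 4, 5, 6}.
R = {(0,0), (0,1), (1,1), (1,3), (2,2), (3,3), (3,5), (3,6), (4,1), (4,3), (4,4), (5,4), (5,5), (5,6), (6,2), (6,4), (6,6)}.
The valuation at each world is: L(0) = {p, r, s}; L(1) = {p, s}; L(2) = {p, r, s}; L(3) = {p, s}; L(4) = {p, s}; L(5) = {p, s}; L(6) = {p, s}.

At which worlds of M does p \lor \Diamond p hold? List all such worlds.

Let φ = p \lor \Diamond p. Evaluate φ at each world:
  0 (successors {0, 1}): φ is true.
  1 (successors {1, 3}): φ is true.
  2 (successors {2}): φ is true.
  3 (successors {3, 5, 6}): φ is true.
  4 (successors {1, 3, 4}): φ is true.
  5 (successors {4, 5, 6}): φ is true.
  6 (successors {2, 4, 6}): φ is true.
For instance, at 2:
  At 2: p is true, \Diamond p is true, so p \lor \Diamond p is true.
    At 2: \Diamond p requires p at some successor in {2}.
      p holds at 2, so \Diamond p is true at 2.
Satisfying worlds: {0, 1, 2, 3, 4, 5, 6}

0, 1, 2, 3, 4, 5, 6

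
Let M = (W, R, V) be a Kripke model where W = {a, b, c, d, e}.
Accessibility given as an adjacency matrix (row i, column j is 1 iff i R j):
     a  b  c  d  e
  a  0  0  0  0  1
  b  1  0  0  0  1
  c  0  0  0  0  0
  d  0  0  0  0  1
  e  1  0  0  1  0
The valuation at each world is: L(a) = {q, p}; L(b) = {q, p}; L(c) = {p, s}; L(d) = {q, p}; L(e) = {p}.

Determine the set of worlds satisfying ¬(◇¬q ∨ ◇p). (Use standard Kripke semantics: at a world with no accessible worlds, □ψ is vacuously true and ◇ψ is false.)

c

Recall that ◇ψ holds at a world iff ψ holds at some accessible world.
Let φ = ¬(◇¬q ∨ ◇p). Evaluate φ at each world:
  a (successors {e}): φ is false.
  b (successors {a, e}): φ is false.
  c (successors ∅): φ is true.
  d (successors {e}): φ is false.
  e (successors {a, d}): φ is false.
For instance, at a:
  At a: ◇¬q ∨ ◇p is true, so ¬(◇¬q ∨ ◇p) is false.
    At a: ◇¬q is true, ◇p is true, so ◇¬q ∨ ◇p is true.
      At a: ◇¬q requires ¬q at some successor in {e}.
        ¬q holds at e, so ◇¬q is true at a.
      At a: ◇p requires p at some successor in {e}.
        p holds at e, so ◇p is true at a.
Satisfying worlds: {c}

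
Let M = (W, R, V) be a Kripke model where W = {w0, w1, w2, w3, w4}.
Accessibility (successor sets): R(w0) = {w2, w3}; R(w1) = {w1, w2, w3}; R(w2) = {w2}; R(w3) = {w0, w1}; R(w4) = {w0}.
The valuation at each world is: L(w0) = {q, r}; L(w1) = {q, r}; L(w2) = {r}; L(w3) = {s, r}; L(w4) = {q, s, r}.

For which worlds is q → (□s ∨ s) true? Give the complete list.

w2, w3, w4

Let φ = q → (□s ∨ s). Evaluate φ at each world:
  w0 (successors {w2, w3}): φ is false.
  w1 (successors {w1, w2, w3}): φ is false.
  w2 (successors {w2}): φ is true.
  w3 (successors {w0, w1}): φ is true.
  w4 (successors {w0}): φ is true.
For instance, at w0:
  At w0: q is true, □s ∨ s is false, so q → (□s ∨ s) is false.
    At w0: □s is false, s is false, so □s ∨ s is false.
      At w0: □s requires s at every successor {w2, w3}.
        s fails at w2, so □s is false at w0.
Satisfying worlds: {w2, w3, w4}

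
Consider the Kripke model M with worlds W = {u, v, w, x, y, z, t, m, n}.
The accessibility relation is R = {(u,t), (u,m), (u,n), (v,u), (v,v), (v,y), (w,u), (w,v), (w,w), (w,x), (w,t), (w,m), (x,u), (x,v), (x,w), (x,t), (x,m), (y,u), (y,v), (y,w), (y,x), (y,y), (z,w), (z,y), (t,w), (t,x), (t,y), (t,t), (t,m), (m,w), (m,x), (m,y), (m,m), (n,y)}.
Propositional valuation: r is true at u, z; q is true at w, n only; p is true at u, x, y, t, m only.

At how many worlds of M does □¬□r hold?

Let φ = □¬□r. Evaluate φ at each world:
  u (successors {t, m, n}): φ is true.
  v (successors {u, v, y}): φ is true.
  w (successors {u, v, w, x, t, m}): φ is true.
  x (successors {u, v, w, t, m}): φ is true.
  y (successors {u, v, w, x, y}): φ is true.
  z (successors {w, y}): φ is true.
  t (successors {w, x, y, t, m}): φ is true.
  m (successors {w, x, y, m}): φ is true.
  n (successors {y}): φ is true.
For instance, at w:
  At w: □¬□r requires ¬□r at every successor {u, v, w, x, t, m}.
    At u: ¬□r is true.
    At v: ¬□r is true.
    At w: ¬□r is true.
    At x: ¬□r is true.
    At t: ¬□r is true.
    At m: ¬□r is true.
  So □¬□r is true at w.
Satisfying worlds: {u, v, w, x, y, z, t, m, n}

9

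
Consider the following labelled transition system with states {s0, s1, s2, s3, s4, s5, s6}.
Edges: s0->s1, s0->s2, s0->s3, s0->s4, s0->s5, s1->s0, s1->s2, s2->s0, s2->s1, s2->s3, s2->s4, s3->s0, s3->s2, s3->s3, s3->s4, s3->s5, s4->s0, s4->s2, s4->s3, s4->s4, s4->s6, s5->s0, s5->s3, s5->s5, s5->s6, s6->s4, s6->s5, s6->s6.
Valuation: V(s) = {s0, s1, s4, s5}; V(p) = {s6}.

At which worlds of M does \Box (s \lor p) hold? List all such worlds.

Let φ = \Box (s \lor p). Evaluate φ at each world:
  s0 (successors {s1, s2, s3, s4, s5}): φ is false.
  s1 (successors {s0, s2}): φ is false.
  s2 (successors {s0, s1, s3, s4}): φ is false.
  s3 (successors {s0, s2, s3, s4, s5}): φ is false.
  s4 (successors {s0, s2, s3, s4, s6}): φ is false.
  s5 (successors {s0, s3, s5, s6}): φ is false.
  s6 (successors {s4, s5, s6}): φ is true.
For instance, at s6:
  At s6: \Box (s \lor p) requires s \lor p at every successor {s4, s5, s6}.
    At s4: s \lor p is true.
    At s5: s \lor p is true.
    At s6: s \lor p is true.
  So \Box (s \lor p) is true at s6.
Satisfying worlds: {s6}

s6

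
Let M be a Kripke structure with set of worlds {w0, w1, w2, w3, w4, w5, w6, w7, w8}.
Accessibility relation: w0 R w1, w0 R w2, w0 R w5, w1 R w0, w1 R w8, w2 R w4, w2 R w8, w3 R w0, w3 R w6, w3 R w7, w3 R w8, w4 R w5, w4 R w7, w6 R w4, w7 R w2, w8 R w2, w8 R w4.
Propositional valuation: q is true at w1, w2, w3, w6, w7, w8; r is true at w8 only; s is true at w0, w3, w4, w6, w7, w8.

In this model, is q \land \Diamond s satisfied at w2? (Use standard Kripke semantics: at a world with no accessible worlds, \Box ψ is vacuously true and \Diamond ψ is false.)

Recall that \Diamond ψ holds at a world iff ψ holds at some accessible world.
At w2: q is true, \Diamond s is true, so q \land \Diamond s is true.
  At w2: \Diamond s requires s at some successor in {w4, w8}.
    s holds at w4, so \Diamond s is true at w2.

Yes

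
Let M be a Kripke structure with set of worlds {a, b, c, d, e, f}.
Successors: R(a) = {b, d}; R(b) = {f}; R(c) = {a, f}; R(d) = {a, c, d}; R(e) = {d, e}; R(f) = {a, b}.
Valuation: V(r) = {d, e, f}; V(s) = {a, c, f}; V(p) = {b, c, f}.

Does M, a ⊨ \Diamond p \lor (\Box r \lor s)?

Yes

At a: \Diamond p is true, \Box r \lor s is true, so \Diamond p \lor (\Box r \lor s) is true.
  At a: \Diamond p requires p at some successor in {b, d}.
    p holds at b, so \Diamond p is true at a.
  At a: \Box r is false, s is true, so \Box r \lor s is true.
    At a: \Box r requires r at every successor {b, d}.
      r fails at b, so \Box r is false at a.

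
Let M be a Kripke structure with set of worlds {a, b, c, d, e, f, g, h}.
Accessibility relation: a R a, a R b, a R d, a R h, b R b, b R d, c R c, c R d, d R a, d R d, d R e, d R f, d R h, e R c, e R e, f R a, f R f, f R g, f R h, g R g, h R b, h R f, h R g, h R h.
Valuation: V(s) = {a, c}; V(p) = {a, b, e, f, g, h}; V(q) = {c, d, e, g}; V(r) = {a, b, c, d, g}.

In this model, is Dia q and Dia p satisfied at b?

Yes

At b: Dia q is true, Dia p is true, so Dia q and Dia p is true.
  At b: Dia q requires q at some successor in {b, d}.
    q holds at d, so Dia q is true at b.
  At b: Dia p requires p at some successor in {b, d}.
    p holds at b, so Dia p is true at b.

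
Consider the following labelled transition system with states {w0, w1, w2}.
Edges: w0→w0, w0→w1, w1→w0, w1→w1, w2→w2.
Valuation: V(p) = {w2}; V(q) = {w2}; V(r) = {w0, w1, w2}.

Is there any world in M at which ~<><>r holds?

Let φ = ~<><>r. Evaluate φ at each world:
  w0 (successors {w0, w1}): φ is false.
  w1 (successors {w0, w1}): φ is false.
  w2 (successors {w2}): φ is false.
For instance, at w1:
  At w1: <><>r is true, so ~<><>r is false.
    At w1: <><>r requires <>r at some successor in {w0, w1}.
      <>r holds at w0, so <><>r is true at w1.

No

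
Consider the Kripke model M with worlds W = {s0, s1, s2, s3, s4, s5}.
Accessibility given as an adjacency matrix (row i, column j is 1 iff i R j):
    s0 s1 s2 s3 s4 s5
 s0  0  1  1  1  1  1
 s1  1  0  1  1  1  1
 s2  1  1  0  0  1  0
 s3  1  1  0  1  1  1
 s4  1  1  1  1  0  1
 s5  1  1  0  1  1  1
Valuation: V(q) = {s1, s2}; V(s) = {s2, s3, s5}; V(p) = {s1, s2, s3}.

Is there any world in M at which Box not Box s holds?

Let φ = Box not Box s. Evaluate φ at each world:
  s0 (successors {s1, s2, s3, s4, s5}): φ is true.
  s1 (successors {s0, s2, s3, s4, s5}): φ is true.
  s2 (successors {s0, s1, s4}): φ is true.
  s3 (successors {s0, s1, s3, s4, s5}): φ is true.
  s4 (successors {s0, s1, s2, s3, s5}): φ is true.
  s5 (successors {s0, s1, s3, s4, s5}): φ is true.
Detail at s0 (witness):
  At s0: Box not Box s requires not Box s at every successor {s1, s2, s3, s4, s5}.
    At s1: not Box s is true.
    At s2: not Box s is true.
    At s3: not Box s is true.
    At s4: not Box s is true.
    At s5: not Box s is true.
  So Box not Box s is true at s0.

Yes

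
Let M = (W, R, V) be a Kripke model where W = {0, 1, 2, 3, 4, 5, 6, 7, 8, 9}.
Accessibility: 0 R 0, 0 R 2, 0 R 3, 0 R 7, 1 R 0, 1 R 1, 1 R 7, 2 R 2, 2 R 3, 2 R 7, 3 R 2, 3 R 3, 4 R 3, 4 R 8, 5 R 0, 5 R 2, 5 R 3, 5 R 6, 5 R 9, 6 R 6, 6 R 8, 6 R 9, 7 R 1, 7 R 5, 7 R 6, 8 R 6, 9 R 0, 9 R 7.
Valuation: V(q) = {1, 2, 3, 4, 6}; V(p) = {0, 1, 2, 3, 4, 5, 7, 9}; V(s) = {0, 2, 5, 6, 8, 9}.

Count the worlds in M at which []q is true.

Recall that []ψ holds at a world iff ψ holds at every accessible world, and <>ψ holds iff ψ holds at some accessible world.
Let φ = []q. Evaluate φ at each world:
  0 (successors {0, 2, 3, 7}): φ is false.
  1 (successors {0, 1, 7}): φ is false.
  2 (successors {2, 3, 7}): φ is false.
  3 (successors {2, 3}): φ is true.
  4 (successors {3, 8}): φ is false.
  5 (successors {0, 2, 3, 6, 9}): φ is false.
  6 (successors {6, 8, 9}): φ is false.
  7 (successors {1, 5, 6}): φ is false.
  8 (successors {6}): φ is true.
  9 (successors {0, 7}): φ is false.
For instance, at 0:
  At 0: []q requires q at every successor {0, 2, 3, 7}.
    q fails at 0, so []q is false at 0.
Satisfying worlds: {3, 8}

2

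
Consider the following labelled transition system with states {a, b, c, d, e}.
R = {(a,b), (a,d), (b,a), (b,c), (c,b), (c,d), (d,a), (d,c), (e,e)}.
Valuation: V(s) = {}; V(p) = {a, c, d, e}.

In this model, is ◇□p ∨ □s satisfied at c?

Yes

Recall that □ψ holds at a world iff ψ holds at every accessible world, and ◇ψ holds iff ψ holds at some accessible world.
At c: ◇□p is true, □s is false, so ◇□p ∨ □s is true.
  At c: ◇□p requires □p at some successor in {b, d}.
    □p holds at b, so ◇□p is true at c.
      At b: □p requires p at every successor {a, c}.
        At a: p is true.
        At c: p is true.
      So □p is true at b.
  At c: □s requires s at every successor {b, d}.
    s fails at b, so □s is false at c.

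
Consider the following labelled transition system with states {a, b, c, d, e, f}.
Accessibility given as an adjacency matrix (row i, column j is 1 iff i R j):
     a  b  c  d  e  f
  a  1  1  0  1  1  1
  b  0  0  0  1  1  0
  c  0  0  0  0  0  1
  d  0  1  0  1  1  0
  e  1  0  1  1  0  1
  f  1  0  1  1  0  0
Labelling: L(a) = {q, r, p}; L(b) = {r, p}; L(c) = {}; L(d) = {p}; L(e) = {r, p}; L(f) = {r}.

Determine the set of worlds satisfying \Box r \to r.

Let φ = \Box r \to r. Evaluate φ at each world:
  a (successors {a, b, d, e, f}): φ is true.
  b (successors {d, e}): φ is true.
  c (successors {f}): φ is false.
  d (successors {b, d, e}): φ is true.
  e (successors {a, c, d, f}): φ is true.
  f (successors {a, c, d}): φ is true.
For instance, at a:
  At a: \Box r is false, r is true, so \Box r \to r is true.
    At a: \Box r requires r at every successor {a, b, d, e, f}.
      r fails at d, so \Box r is false at a.
Satisfying worlds: {a, b, d, e, f}

a, b, d, e, f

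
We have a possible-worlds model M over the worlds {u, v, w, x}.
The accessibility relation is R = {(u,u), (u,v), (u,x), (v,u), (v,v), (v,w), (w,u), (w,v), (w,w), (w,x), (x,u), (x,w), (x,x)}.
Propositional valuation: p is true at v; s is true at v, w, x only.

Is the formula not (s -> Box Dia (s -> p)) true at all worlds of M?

No

Recall that Box ψ holds at a world iff ψ holds at every accessible world, and Dia ψ holds iff ψ holds at some accessible world.
Let φ = not (s -> Box Dia (s -> p)). Evaluate φ at each world:
  u (successors {u, v, x}): φ is false.
  v (successors {u, v, w}): φ is false.
  w (successors {u, v, w, x}): φ is false.
  x (successors {u, w, x}): φ is false.
Detail at u (counterexample):
  At u: s -> Box Dia (s -> p) is true, so not (s -> Box Dia (s -> p)) is false.
    At u: s is false, Box Dia (s -> p) is true, so s -> Box Dia (s -> p) is true.
      At u: Box Dia (s -> p) requires Dia (s -> p) at every successor {u, v, x}.
        At u: Dia (s -> p) is true.
        At v: Dia (s -> p) is true.
        At x: Dia (s -> p) is true.
      So Box Dia (s -> p) is true at u.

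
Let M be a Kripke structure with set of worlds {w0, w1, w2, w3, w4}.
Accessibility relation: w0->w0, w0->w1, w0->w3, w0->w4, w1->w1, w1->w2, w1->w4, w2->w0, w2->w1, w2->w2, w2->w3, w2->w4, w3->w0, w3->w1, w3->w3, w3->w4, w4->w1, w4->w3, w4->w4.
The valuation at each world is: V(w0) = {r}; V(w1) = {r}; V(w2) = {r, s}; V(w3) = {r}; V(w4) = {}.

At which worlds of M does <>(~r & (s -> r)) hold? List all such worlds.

Let φ = <>(~r & (s -> r)). Evaluate φ at each world:
  w0 (successors {w0, w1, w3, w4}): φ is true.
  w1 (successors {w1, w2, w4}): φ is true.
  w2 (successors {w0, w1, w2, w3, w4}): φ is true.
  w3 (successors {w0, w1, w3, w4}): φ is true.
  w4 (successors {w1, w3, w4}): φ is true.
For instance, at w1:
  At w1: <>(~r & (s -> r)) requires ~r & (s -> r) at some successor in {w1, w2, w4}.
    ~r & (s -> r) holds at w4, so <>(~r & (s -> r)) is true at w1.
Satisfying worlds: {w0, w1, w2, w3, w4}

w0, w1, w2, w3, w4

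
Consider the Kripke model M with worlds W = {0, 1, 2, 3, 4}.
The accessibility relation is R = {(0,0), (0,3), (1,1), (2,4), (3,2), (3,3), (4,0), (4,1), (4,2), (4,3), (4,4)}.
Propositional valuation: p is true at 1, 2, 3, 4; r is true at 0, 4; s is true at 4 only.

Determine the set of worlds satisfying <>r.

Let φ = <>r. Evaluate φ at each world:
  0 (successors {0, 3}): φ is true.
  1 (successors {1}): φ is false.
  2 (successors {4}): φ is true.
  3 (successors {2, 3}): φ is false.
  4 (successors {0, 1, 2, 3, 4}): φ is true.
For instance, at 3:
  At 3: <>r requires r at some successor in {2, 3}.
    At 2: r is false.
    At 3: r is false.
  So <>r is false at 3.
Satisfying worlds: {0, 2, 4}

0, 2, 4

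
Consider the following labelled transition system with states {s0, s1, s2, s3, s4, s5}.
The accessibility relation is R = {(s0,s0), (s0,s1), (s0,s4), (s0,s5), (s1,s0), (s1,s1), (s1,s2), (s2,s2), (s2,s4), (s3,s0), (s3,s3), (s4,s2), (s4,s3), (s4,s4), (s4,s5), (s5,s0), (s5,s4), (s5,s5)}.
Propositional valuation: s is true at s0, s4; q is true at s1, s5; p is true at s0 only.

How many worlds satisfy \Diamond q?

4

Recall that \Diamond ψ holds at a world iff ψ holds at some accessible world.
Let φ = \Diamond q. Evaluate φ at each world:
  s0 (successors {s0, s1, s4, s5}): φ is true.
  s1 (successors {s0, s1, s2}): φ is true.
  s2 (successors {s2, s4}): φ is false.
  s3 (successors {s0, s3}): φ is false.
  s4 (successors {s2, s3, s4, s5}): φ is true.
  s5 (successors {s0, s4, s5}): φ is true.
For instance, at s0:
  At s0: \Diamond q requires q at some successor in {s0, s1, s4, s5}.
    q holds at s1, so \Diamond q is true at s0.
Satisfying worlds: {s0, s1, s4, s5}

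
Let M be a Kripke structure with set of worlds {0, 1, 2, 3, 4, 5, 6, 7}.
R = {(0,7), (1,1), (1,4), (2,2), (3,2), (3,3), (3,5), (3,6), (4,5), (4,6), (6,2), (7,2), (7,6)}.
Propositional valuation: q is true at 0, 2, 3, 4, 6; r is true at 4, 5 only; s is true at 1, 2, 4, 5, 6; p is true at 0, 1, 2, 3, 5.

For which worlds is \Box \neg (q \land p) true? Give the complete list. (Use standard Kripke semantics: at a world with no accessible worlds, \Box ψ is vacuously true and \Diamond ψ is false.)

0, 1, 4, 5

Let φ = \Box \neg (q \land p). Evaluate φ at each world:
  0 (successors {7}): φ is true.
  1 (successors {1, 4}): φ is true.
  2 (successors {2}): φ is false.
  3 (successors {2, 3, 5, 6}): φ is false.
  4 (successors {5, 6}): φ is true.
  5 (successors ∅): φ is true.
  6 (successors {2}): φ is false.
  7 (successors {2, 6}): φ is false.
For instance, at 2:
  At 2: \Box \neg (q \land p) requires \neg (q \land p) at every successor {2}.
    \neg (q \land p) fails at 2, so \Box \neg (q \land p) is false at 2.
Satisfying worlds: {0, 1, 4, 5}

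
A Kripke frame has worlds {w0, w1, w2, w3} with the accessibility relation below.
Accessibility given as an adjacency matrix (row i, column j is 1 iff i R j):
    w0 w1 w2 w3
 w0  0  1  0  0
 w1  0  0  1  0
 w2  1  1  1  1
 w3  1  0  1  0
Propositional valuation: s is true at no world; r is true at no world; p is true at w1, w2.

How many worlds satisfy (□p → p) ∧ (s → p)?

3

Let φ = (□p → p) ∧ (s → p). Evaluate φ at each world:
  w0 (successors {w1}): φ is false.
  w1 (successors {w2}): φ is true.
  w2 (successors {w0, w1, w2, w3}): φ is true.
  w3 (successors {w0, w2}): φ is true.
For instance, at w1:
  At w1: □p → p is true, s → p is true, so (□p → p) ∧ (s → p) is true.
    At w1: □p is true, p is true, so □p → p is true.
      At w1: □p requires p at every successor {w2}.
        At w2: p is true.
      So □p is true at w1.
Satisfying worlds: {w1, w2, w3}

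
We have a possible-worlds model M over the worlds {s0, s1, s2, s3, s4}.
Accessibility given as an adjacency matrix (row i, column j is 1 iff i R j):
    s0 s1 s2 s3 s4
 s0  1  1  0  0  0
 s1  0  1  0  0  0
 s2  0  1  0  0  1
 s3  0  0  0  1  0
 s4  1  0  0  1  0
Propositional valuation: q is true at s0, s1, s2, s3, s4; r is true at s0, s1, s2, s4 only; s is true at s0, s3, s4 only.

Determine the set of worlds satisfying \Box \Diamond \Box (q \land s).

s3

Let φ = \Box \Diamond \Box (q \land s). Evaluate φ at each world:
  s0 (successors {s0, s1}): φ is false.
  s1 (successors {s1}): φ is false.
  s2 (successors {s1, s4}): φ is false.
  s3 (successors {s3}): φ is true.
  s4 (successors {s0, s3}): φ is false.
For instance, at s1:
  At s1: \Box \Diamond \Box (q \land s) requires \Diamond \Box (q \land s) at every successor {s1}.
    \Diamond \Box (q \land s) fails at s1, so \Box \Diamond \Box (q \land s) is false at s1.
      At s1: \Diamond \Box (q \land s) requires \Box (q \land s) at some successor in {s1}.
        At s1: \Box (q \land s) is false.
      So \Diamond \Box (q \land s) is false at s1.
Satisfying worlds: {s3}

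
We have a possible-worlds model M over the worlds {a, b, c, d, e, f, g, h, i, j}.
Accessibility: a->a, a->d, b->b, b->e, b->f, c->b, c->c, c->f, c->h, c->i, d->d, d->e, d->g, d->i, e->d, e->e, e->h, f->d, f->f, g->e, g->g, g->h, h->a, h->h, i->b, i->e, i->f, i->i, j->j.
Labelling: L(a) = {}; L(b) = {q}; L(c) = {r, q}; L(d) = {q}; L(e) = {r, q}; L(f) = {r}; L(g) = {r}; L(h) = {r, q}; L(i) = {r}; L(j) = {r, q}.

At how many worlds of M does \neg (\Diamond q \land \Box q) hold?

8

Recall that \Box ψ holds at a world iff ψ holds at every accessible world, and \Diamond ψ holds iff ψ holds at some accessible world.
Let φ = \neg (\Diamond q \land \Box q). Evaluate φ at each world:
  a (successors {a, d}): φ is true.
  b (successors {b, e, f}): φ is true.
  c (successors {b, c, f, h, i}): φ is true.
  d (successors {d, e, g, i}): φ is true.
  e (successors {d, e, h}): φ is false.
  f (successors {d, f}): φ is true.
  g (successors {e, g, h}): φ is true.
  h (successors {a, h}): φ is true.
  i (successors {b, e, f, i}): φ is true.
  j (successors {j}): φ is false.
For instance, at b:
  At b: \Diamond q \land \Box q is false, so \neg (\Diamond q \land \Box q) is true.
    At b: \Diamond q is true, \Box q is false, so \Diamond q \land \Box q is false.
      At b: \Diamond q requires q at some successor in {b, e, f}.
        q holds at b, so \Diamond q is true at b.
      At b: \Box q requires q at every successor {b, e, f}.
        q fails at f, so \Box q is false at b.
Satisfying worlds: {a, b, c, d, f, g, h, i}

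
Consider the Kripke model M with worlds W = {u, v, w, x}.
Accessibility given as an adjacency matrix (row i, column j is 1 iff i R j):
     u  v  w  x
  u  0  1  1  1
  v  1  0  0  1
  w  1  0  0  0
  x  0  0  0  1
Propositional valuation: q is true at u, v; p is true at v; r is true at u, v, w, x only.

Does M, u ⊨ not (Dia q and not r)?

Recall that Dia ψ holds at a world iff ψ holds at some accessible world.
At u: Dia q and not r is false, so not (Dia q and not r) is true.
  At u: Dia q is true, not r is false, so Dia q and not r is false.
    At u: Dia q requires q at some successor in {v, w, x}.
      q holds at v, so Dia q is true at u.

Yes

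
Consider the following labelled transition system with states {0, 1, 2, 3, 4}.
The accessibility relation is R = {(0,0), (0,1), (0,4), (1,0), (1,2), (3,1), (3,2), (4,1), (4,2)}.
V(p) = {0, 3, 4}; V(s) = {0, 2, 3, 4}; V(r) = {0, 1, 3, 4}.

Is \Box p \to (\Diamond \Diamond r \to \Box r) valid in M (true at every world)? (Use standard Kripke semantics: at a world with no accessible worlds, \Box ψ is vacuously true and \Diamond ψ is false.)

Yes

Recall that \Box ψ holds at a world iff ψ holds at every accessible world, and \Diamond ψ holds iff ψ holds at some accessible world.
Let φ = \Box p \to (\Diamond \Diamond r \to \Box r). Evaluate φ at each world:
  0 (successors {0, 1, 4}): φ is true.
  1 (successors {0, 2}): φ is true.
  2 (successors ∅): φ is true.
  3 (successors {1, 2}): φ is true.
  4 (successors {1, 2}): φ is true.
For instance, at 0:
  At 0: \Box p is false, \Diamond \Diamond r \to \Box r is true, so \Box p \to (\Diamond \Diamond r \to \Box r) is true.
    At 0: \Box p requires p at every successor {0, 1, 4}.
      p fails at 1, so \Box p is false at 0.
    At 0: \Diamond \Diamond r is true, \Box r is true, so \Diamond \Diamond r \to \Box r is true.
      At 0: \Diamond \Diamond r requires \Diamond r at some successor in {0, 1, 4}.
        \Diamond r holds at 0, so \Diamond \Diamond r is true at 0.
      At 0: \Box r requires r at every successor {0, 1, 4}.
        At 0: r is true.
        At 1: r is true.
        At 4: r is true.
      So \Box r is true at 0.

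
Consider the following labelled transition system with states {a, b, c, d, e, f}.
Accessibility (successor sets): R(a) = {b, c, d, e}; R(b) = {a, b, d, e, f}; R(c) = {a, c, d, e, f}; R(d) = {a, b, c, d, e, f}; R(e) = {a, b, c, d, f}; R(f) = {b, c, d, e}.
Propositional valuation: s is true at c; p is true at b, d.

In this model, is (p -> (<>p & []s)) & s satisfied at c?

Yes

At c: p -> (<>p & []s) is true, s is true, so (p -> (<>p & []s)) & s is true.
  At c: p is false, <>p & []s is false, so p -> (<>p & []s) is true.
    At c: <>p is true, []s is false, so <>p & []s is false.
      At c: <>p requires p at some successor in {a, c, d, e, f}.
        p holds at d, so <>p is true at c.
      At c: []s requires s at every successor {a, c, d, e, f}.
        s fails at a, so []s is false at c.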